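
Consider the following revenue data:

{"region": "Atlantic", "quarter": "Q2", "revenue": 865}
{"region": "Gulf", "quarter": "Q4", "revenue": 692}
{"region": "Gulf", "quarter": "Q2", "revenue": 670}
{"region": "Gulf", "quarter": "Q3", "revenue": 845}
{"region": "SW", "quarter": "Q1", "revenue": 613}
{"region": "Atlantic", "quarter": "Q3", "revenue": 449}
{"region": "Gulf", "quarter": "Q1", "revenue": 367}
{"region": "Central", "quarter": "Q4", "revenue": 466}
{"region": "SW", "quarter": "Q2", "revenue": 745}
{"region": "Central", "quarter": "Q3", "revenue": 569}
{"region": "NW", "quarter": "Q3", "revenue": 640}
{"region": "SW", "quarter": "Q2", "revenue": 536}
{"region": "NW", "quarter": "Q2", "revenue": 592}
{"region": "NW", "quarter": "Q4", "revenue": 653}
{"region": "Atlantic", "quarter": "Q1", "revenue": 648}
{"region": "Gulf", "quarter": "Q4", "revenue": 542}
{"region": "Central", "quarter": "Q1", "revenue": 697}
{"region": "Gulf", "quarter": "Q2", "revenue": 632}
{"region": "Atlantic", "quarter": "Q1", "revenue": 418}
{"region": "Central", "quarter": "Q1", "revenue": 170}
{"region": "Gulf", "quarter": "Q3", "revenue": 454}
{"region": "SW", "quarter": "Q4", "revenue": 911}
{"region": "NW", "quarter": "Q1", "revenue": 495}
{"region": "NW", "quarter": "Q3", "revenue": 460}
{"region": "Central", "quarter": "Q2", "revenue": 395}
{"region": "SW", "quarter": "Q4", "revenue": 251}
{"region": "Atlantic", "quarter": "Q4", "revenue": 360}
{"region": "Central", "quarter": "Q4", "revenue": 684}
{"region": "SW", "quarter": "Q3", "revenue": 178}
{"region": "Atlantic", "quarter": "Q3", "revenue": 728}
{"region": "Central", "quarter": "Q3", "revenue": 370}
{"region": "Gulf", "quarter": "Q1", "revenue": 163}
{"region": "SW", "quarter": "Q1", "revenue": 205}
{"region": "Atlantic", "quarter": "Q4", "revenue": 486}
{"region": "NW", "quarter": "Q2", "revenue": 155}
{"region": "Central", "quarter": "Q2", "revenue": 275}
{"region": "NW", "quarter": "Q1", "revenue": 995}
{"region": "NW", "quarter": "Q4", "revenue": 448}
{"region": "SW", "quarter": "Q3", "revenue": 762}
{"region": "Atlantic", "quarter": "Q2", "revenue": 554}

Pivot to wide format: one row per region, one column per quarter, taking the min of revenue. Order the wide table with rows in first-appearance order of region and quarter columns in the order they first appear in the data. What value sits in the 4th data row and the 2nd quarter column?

With rows in first-appearance order of region, row 4 is region=Central. quarter columns in first-appearance order: Q2, Q4, Q3, Q1; column 2 is Q4.
Long rows with region=Central, quarter=Q4: min(466, 684) = 466.

466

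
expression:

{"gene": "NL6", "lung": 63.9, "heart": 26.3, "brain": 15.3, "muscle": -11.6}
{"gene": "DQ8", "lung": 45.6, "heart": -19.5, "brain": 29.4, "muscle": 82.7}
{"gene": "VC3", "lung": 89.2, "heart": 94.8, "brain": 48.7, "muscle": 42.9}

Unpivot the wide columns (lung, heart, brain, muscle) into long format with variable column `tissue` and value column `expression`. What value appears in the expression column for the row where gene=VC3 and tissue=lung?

89.2

Unpivoting turns each (gene, wide-column) pair into one long row.
The wide cell at row VC3, column lung holds 89.2, so the long row (VC3, lung) has expression=89.2.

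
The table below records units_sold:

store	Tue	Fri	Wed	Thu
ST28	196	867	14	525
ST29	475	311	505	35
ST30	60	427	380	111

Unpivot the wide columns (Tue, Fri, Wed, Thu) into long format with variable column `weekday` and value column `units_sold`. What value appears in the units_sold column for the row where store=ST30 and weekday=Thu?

111

Unpivoting turns each (store, wide-column) pair into one long row.
The wide cell at row ST30, column Thu holds 111, so the long row (ST30, Thu) has units_sold=111.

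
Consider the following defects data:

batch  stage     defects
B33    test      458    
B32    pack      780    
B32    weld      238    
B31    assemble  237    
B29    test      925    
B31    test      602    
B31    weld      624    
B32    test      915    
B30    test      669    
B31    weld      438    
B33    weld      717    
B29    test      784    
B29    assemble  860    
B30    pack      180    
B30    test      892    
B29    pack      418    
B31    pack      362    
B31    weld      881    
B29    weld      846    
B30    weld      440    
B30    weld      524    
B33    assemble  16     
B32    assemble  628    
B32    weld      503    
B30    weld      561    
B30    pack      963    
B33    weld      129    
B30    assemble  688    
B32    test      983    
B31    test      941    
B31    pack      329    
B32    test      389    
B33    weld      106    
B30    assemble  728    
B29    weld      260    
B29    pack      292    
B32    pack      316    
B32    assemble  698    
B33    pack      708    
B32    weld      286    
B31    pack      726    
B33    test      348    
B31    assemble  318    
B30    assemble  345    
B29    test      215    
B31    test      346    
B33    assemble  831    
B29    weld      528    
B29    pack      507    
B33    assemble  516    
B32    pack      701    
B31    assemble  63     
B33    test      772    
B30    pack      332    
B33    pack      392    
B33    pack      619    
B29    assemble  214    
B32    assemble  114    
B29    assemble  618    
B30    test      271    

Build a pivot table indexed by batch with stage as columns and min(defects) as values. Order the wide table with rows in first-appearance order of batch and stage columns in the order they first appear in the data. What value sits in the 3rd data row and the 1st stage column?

346

With rows in first-appearance order of batch, row 3 is batch=B31. stage columns in first-appearance order: test, pack, weld, assemble; column 1 is test.
Long rows with batch=B31, stage=test: min(602, 941, 346) = 346.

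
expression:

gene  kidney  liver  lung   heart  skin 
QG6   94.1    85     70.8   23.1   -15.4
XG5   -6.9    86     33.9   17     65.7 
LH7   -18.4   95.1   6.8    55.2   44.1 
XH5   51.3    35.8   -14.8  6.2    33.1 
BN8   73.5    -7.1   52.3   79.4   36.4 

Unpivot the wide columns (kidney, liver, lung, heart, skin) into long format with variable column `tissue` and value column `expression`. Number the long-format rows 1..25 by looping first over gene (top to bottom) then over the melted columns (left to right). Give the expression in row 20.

25 rows total (5 × 5). Row 20: index ⌊(20-1)/5⌋ = 3 into gene → XH5; (20-1) mod 5 = 4 into the melted columns → skin.
So row 20 is (XH5, skin, 33.1); expression = 33.1.

33.1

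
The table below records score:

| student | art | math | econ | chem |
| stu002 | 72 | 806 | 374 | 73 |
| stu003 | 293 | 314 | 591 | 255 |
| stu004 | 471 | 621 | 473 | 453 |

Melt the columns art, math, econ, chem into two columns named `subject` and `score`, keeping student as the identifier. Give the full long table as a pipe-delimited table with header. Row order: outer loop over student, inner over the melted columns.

Each (student, column) pair becomes one row: 3 × 4 = 12 rows.
For example, (stu002, art) → score=72.

| student | subject | score |
| stu002 | art | 72 |
| stu002 | math | 806 |
| stu002 | econ | 374 |
| stu002 | chem | 73 |
| stu003 | art | 293 |
| stu003 | math | 314 |
| stu003 | econ | 591 |
| stu003 | chem | 255 |
| stu004 | art | 471 |
| stu004 | math | 621 |
| stu004 | econ | 473 |
| stu004 | chem | 453 |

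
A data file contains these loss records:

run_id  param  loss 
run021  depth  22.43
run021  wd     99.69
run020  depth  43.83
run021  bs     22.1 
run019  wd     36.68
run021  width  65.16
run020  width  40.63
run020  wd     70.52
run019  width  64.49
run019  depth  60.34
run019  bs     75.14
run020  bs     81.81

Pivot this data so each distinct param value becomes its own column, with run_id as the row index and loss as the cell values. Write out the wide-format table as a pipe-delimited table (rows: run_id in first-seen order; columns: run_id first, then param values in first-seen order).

| run_id | depth | wd | bs | width |
| run021 | 22.43 | 99.69 | 22.1 | 65.16 |
| run020 | 43.83 | 70.52 | 81.81 | 40.63 |
| run019 | 60.34 | 36.68 | 75.14 | 64.49 |

Columns: run_id plus the 4 distinct param values (depth, wd, bs, width).
For example, row run021 column depth takes loss=22.43 from the long row (run021, depth).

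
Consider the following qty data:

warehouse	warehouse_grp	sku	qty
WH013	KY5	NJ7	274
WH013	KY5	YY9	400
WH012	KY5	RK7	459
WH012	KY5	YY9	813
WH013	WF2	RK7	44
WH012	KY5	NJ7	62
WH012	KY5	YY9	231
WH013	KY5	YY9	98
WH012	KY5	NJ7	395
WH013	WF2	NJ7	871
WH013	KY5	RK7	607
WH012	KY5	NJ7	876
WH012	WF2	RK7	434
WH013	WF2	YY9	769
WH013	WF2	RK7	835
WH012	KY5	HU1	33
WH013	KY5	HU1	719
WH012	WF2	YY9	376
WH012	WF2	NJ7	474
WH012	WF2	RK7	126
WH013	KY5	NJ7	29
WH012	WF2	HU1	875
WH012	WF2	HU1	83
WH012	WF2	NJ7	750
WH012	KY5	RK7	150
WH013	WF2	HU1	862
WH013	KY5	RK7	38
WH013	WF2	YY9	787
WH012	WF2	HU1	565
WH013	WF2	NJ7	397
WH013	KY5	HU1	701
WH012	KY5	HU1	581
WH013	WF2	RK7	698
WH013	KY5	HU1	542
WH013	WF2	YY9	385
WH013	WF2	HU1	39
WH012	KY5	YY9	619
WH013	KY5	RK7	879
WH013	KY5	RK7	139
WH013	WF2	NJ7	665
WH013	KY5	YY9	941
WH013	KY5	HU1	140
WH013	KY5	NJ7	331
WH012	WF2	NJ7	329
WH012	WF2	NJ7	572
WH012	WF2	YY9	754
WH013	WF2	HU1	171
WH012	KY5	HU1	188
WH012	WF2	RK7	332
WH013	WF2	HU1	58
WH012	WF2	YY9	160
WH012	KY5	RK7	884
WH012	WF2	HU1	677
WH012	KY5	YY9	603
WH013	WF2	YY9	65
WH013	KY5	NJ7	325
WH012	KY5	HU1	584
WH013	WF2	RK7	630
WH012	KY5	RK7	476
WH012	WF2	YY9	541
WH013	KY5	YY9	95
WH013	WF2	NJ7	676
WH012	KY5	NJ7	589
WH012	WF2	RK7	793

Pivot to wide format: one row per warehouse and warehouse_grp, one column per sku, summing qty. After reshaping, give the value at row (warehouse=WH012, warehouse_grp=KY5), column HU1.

Rows with warehouse=WH012, warehouse_grp=KY5 and sku=HU1: qty values are 33, 581, 188, 584.
33 + 581 + 188 + 584 = 1386.

1386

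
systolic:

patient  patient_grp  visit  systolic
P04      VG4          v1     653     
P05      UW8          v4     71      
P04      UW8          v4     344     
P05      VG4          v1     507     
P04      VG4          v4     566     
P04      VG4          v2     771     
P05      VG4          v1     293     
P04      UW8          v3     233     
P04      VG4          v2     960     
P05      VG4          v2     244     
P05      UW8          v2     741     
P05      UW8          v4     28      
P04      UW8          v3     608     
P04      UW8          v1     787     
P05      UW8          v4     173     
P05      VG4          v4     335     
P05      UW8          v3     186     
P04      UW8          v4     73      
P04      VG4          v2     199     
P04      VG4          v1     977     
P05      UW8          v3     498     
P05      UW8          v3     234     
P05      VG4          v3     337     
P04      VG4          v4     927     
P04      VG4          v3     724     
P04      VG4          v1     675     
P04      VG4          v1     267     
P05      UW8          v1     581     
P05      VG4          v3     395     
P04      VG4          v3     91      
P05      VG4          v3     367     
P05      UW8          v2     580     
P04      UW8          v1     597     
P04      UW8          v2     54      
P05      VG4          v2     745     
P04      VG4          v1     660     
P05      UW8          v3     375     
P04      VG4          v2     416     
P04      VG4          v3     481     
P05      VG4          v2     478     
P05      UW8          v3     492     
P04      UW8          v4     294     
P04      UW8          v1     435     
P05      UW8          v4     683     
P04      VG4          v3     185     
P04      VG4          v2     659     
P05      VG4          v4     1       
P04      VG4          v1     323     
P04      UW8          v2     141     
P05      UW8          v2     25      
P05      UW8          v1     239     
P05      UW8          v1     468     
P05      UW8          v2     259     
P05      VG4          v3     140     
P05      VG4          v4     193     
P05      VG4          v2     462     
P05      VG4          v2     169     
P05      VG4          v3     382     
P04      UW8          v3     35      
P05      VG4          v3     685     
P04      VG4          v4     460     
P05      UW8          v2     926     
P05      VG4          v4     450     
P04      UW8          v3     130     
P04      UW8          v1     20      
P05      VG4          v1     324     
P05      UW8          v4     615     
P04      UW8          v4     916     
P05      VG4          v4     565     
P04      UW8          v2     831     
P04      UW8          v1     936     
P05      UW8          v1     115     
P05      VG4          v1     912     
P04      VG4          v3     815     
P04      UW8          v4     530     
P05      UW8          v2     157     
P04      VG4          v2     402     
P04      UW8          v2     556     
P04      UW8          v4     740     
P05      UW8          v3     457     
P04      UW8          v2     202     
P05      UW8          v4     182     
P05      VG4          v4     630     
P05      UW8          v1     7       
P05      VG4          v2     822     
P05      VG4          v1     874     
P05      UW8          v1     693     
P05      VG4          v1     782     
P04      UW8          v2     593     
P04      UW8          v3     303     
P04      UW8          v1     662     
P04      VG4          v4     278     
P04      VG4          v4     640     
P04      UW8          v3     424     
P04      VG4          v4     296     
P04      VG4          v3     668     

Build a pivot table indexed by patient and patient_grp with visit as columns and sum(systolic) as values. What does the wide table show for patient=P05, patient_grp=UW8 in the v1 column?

2103

Rows with patient=P05, patient_grp=UW8 and visit=v1: systolic values are 581, 239, 468, 115, 7, 693.
581 + 239 + 468 + 115 + 7 + 693 = 2103.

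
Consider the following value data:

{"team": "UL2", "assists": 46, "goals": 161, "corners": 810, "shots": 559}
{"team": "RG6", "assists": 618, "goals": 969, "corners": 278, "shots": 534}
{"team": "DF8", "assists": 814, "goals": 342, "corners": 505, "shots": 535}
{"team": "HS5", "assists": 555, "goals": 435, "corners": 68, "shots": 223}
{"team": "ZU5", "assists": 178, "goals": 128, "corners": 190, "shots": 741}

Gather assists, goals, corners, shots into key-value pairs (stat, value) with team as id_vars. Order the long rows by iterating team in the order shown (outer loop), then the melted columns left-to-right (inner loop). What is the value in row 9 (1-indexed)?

20 rows total (5 × 4). Row 9: index ⌊(9-1)/4⌋ = 2 into team → DF8; (9-1) mod 4 = 0 into the melted columns → assists.
So row 9 is (DF8, assists, 814); value = 814.

814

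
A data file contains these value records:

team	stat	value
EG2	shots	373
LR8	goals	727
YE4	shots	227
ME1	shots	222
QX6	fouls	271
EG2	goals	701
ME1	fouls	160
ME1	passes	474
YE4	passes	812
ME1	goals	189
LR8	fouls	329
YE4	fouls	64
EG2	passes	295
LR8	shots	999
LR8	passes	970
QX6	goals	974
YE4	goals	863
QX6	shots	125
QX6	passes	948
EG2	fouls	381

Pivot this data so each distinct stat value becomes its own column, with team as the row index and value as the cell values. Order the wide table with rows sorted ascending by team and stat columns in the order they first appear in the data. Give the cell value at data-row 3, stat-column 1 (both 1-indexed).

With rows sorted ascending by team, row 3 is team=ME1. stat columns in first-appearance order: shots, goals, fouls, passes; column 1 is shots.
Long rows with team=ME1, stat=shots: value = 222.

222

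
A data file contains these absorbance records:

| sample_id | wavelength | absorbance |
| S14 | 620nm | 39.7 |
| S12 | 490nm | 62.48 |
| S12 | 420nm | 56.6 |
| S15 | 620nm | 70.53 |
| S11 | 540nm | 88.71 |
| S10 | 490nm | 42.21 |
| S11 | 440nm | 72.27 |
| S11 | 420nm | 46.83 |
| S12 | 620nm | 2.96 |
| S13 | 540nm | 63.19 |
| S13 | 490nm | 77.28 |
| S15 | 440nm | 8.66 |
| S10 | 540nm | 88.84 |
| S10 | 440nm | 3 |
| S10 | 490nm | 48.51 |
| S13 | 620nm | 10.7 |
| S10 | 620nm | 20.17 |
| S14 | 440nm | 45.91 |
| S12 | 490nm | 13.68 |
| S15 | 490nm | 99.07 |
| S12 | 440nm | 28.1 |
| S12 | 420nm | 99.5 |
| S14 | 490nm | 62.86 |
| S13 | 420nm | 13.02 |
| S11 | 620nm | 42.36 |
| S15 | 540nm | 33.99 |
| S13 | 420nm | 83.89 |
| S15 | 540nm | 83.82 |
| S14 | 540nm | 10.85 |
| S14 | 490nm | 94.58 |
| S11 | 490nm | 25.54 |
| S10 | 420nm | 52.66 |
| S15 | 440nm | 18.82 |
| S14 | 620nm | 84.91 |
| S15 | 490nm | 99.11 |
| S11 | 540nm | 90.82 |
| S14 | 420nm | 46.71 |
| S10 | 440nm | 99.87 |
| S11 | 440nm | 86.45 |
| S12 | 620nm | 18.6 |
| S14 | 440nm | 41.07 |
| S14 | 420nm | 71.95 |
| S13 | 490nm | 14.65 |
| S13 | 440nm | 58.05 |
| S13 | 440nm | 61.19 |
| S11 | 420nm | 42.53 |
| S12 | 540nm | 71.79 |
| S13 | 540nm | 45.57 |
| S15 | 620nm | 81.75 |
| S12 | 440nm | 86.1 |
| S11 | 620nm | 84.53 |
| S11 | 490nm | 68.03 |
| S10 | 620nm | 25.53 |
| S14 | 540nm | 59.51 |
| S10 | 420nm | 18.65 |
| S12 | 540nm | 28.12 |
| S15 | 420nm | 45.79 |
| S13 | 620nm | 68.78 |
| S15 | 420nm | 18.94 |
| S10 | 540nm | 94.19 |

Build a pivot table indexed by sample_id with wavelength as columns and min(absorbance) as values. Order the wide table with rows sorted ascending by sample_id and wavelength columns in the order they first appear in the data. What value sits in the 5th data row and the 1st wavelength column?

39.7

With rows sorted ascending by sample_id, row 5 is sample_id=S14. wavelength columns in first-appearance order: 620nm, 490nm, 420nm, 540nm, 440nm; column 1 is 620nm.
Long rows with sample_id=S14, wavelength=620nm: min(39.7, 84.91) = 39.7.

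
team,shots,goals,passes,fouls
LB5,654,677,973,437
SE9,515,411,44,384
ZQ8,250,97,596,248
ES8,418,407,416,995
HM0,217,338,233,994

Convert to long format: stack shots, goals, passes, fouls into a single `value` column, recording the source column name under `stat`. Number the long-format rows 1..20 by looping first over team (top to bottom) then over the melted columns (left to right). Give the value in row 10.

20 rows total (5 × 4). Row 10: index ⌊(10-1)/4⌋ = 2 into team → ZQ8; (10-1) mod 4 = 1 into the melted columns → goals.
So row 10 is (ZQ8, goals, 97); value = 97.

97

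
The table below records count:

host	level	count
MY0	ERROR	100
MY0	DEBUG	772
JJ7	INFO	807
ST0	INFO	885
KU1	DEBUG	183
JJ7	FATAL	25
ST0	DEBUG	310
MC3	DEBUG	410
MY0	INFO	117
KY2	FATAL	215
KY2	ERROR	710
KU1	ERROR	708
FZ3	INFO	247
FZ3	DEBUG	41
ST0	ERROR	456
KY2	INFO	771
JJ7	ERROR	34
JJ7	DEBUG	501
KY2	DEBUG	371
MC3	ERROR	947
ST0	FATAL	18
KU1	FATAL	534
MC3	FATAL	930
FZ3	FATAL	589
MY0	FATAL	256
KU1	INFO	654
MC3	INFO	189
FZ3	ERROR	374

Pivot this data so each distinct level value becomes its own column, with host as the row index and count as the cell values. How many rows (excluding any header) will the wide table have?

7

7 distinct host values → 7 rows.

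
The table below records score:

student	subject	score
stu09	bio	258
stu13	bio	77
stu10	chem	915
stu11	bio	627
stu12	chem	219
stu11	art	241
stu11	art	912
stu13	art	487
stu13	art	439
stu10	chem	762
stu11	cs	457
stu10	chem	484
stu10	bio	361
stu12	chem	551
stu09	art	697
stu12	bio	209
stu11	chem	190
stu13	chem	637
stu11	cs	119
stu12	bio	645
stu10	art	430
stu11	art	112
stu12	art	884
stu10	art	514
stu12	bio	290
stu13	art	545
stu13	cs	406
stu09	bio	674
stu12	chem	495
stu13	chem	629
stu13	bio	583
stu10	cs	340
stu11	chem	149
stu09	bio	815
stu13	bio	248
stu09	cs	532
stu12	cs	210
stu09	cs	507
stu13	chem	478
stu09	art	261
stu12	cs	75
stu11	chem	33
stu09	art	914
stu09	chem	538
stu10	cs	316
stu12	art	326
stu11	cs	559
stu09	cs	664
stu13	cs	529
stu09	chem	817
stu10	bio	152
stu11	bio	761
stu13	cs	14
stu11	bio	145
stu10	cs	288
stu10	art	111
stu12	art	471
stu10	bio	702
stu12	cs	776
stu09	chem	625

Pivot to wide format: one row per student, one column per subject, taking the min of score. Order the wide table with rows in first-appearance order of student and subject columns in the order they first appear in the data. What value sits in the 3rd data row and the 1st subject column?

With rows in first-appearance order of student, row 3 is student=stu10. subject columns in first-appearance order: bio, chem, art, cs; column 1 is bio.
Long rows with student=stu10, subject=bio: min(361, 152, 702) = 152.

152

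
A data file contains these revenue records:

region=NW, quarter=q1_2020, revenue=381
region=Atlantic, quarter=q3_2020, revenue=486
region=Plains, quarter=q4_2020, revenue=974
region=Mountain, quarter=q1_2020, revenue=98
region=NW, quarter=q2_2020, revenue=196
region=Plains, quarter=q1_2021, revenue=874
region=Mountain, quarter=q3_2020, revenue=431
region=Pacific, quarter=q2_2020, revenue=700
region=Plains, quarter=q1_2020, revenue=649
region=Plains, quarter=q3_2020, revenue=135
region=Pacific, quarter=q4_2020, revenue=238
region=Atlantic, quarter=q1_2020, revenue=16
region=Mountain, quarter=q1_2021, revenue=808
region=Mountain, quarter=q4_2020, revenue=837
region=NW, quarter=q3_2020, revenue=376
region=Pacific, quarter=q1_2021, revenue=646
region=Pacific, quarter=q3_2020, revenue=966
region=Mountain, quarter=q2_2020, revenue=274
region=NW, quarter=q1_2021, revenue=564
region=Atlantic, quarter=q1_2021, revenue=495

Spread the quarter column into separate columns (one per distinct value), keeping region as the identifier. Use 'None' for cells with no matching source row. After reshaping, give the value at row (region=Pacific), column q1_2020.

No long-format row has region=Pacific and quarter=q1_2020, so the cell is None.

None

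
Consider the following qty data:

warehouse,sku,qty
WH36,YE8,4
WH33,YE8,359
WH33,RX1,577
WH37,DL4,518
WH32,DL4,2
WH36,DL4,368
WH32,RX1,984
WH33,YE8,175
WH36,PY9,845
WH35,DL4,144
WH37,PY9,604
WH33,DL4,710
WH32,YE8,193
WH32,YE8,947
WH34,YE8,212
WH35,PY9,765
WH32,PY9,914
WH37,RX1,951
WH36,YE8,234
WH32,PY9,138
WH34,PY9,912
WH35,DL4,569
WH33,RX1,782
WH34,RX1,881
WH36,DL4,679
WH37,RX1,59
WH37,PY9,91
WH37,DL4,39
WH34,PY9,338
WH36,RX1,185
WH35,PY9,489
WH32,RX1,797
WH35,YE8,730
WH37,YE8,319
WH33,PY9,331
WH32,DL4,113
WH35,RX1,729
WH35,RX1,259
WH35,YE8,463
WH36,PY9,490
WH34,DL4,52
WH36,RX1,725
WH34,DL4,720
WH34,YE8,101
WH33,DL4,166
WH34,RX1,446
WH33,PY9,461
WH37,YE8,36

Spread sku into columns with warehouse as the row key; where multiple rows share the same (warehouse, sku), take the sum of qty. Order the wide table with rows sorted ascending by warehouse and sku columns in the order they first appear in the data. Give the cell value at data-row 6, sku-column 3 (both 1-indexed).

With rows sorted ascending by warehouse, row 6 is warehouse=WH37. sku columns in first-appearance order: YE8, RX1, DL4, PY9; column 3 is DL4.
Long rows with warehouse=WH37, sku=DL4: 518 + 39 = 557.

557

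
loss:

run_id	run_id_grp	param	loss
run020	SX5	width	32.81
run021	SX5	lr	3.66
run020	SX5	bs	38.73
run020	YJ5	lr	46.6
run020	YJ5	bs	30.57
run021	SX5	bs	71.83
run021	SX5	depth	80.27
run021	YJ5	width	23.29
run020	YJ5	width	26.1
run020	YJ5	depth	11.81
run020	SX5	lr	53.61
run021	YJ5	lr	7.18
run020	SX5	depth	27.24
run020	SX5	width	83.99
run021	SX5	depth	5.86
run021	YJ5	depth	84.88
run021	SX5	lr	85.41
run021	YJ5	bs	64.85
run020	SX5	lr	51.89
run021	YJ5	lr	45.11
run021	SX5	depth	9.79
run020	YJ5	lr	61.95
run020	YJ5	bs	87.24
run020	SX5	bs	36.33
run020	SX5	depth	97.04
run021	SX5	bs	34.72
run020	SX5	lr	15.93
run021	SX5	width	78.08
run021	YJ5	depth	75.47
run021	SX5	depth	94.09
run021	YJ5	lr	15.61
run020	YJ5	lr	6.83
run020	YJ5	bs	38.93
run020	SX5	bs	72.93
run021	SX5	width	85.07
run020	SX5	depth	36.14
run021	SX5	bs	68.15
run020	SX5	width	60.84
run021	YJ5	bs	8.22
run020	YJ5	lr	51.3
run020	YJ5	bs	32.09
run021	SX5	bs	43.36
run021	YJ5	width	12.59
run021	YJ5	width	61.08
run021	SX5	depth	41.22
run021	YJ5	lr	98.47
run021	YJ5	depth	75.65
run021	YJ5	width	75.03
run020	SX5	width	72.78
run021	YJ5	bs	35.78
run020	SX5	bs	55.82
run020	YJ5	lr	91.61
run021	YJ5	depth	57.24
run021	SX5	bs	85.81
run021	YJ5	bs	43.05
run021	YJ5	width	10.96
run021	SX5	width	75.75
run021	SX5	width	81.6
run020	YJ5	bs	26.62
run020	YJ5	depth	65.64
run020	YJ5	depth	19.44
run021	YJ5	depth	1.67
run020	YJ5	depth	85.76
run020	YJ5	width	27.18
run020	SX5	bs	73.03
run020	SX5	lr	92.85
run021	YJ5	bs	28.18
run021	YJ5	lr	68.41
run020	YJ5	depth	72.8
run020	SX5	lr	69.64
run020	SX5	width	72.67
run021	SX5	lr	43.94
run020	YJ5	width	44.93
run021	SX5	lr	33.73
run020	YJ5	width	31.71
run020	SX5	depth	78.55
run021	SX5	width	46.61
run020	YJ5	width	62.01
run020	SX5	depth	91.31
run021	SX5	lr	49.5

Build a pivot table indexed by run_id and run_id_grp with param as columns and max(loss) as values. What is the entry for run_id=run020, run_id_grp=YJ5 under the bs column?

Rows with run_id=run020, run_id_grp=YJ5 and param=bs: loss values are 30.57, 87.24, 38.93, 32.09, 26.62.
max(30.57, 87.24, 38.93, 32.09, 26.62) = 87.24.

87.24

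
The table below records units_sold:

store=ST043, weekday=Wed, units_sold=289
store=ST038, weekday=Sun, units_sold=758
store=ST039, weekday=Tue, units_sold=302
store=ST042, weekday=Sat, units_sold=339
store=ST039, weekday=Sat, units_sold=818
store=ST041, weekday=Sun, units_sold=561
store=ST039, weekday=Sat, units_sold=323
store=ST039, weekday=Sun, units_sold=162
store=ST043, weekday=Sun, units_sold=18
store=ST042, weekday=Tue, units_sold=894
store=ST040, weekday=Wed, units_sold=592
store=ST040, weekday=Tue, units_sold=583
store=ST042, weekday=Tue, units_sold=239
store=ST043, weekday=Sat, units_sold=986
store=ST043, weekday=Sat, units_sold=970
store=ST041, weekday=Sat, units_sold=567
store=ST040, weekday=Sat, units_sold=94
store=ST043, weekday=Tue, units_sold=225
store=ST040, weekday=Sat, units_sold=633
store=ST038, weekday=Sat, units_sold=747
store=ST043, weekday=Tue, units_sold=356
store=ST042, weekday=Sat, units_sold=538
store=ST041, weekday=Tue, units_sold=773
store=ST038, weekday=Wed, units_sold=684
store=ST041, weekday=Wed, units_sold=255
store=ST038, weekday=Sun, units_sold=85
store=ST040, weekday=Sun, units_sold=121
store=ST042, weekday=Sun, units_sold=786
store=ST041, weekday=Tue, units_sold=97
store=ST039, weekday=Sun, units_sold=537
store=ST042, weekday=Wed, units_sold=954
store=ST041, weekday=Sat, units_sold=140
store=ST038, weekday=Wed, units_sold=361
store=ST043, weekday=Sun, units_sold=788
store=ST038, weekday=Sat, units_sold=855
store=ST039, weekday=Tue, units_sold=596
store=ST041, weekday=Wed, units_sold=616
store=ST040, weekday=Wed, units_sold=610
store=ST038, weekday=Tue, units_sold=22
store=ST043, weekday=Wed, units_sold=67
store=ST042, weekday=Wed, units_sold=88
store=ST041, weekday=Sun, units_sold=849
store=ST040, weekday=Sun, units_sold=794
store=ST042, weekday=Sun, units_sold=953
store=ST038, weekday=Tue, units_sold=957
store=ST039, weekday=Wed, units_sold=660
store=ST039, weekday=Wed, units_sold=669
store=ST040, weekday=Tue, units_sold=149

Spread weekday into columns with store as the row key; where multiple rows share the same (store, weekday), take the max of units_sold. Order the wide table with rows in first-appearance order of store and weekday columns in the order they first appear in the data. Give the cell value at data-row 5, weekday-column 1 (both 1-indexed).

With rows in first-appearance order of store, row 5 is store=ST041. weekday columns in first-appearance order: Wed, Sun, Tue, Sat; column 1 is Wed.
Long rows with store=ST041, weekday=Wed: max(255, 616) = 616.

616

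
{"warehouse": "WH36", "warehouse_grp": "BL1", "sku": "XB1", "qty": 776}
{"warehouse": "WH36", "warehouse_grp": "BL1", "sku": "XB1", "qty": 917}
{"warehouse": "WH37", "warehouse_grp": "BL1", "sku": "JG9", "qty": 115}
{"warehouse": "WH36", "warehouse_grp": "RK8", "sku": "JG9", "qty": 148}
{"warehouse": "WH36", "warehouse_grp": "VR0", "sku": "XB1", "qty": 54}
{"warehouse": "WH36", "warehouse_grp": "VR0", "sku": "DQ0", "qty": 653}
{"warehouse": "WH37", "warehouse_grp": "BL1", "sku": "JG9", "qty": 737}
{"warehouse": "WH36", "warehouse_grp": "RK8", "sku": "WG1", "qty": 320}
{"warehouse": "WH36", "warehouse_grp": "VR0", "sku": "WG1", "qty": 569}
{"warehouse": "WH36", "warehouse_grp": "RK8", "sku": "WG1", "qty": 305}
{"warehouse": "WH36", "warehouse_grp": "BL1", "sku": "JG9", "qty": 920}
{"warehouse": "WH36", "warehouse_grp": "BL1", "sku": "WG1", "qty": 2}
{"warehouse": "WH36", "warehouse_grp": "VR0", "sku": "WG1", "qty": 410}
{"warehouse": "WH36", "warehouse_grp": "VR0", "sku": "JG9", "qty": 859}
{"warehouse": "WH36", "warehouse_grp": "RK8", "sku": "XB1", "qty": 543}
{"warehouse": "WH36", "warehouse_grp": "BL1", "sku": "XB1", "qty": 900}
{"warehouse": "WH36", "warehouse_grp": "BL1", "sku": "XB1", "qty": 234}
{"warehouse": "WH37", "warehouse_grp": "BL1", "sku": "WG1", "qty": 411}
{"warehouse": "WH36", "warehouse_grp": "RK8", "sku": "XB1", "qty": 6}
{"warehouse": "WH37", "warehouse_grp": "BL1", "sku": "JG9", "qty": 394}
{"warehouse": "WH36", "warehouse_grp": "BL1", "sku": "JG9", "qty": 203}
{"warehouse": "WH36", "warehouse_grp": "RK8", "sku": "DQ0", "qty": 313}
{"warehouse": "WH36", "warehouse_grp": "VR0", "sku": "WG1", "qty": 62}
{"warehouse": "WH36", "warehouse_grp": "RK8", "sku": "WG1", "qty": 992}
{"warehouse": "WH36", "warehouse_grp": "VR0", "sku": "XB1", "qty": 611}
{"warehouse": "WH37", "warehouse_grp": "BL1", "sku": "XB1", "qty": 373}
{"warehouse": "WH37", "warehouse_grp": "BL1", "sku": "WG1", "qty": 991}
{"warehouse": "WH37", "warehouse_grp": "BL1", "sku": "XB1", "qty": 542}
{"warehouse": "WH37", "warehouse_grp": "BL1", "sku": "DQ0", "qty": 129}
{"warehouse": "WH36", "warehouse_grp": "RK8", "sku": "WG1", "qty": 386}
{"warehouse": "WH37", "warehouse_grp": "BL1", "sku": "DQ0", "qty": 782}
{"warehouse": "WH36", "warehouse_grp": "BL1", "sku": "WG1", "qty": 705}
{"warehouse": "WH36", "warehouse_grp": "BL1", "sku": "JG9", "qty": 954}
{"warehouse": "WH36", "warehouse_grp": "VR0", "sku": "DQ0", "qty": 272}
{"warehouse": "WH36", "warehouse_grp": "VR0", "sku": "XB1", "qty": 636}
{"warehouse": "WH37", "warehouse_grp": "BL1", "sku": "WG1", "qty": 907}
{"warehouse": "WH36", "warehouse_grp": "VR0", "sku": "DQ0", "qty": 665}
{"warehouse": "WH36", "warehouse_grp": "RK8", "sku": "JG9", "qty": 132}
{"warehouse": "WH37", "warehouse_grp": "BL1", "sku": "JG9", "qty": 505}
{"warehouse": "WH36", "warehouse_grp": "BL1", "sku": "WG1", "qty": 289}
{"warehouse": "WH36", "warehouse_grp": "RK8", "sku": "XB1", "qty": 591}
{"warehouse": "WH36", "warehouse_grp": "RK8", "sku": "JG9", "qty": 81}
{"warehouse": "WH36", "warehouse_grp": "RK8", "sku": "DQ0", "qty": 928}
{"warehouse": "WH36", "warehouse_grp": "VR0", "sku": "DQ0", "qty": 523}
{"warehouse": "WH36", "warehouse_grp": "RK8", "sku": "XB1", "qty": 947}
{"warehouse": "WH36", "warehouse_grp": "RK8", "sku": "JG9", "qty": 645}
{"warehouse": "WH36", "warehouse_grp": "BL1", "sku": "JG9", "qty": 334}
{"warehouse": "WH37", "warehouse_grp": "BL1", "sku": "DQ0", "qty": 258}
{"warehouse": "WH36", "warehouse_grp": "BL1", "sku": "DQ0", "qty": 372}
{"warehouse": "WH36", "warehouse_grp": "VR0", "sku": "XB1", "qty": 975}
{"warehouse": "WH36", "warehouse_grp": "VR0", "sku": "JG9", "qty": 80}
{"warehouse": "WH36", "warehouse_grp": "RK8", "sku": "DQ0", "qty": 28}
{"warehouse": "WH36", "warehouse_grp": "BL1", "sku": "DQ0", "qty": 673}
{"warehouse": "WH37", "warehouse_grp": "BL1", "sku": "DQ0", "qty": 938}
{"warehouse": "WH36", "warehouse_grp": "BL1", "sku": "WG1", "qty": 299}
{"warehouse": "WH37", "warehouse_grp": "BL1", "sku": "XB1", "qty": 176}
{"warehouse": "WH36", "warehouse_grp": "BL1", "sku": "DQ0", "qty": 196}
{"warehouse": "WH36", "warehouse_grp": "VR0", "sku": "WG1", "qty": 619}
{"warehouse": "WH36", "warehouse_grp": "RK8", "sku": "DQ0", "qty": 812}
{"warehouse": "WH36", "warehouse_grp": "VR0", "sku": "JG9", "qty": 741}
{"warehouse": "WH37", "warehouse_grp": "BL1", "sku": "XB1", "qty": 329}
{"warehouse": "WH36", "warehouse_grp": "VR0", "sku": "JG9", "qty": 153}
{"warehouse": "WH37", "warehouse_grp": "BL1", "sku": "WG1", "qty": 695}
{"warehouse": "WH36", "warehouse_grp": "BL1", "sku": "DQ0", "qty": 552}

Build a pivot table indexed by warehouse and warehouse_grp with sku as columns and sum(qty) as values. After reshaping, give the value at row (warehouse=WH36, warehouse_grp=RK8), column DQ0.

Rows with warehouse=WH36, warehouse_grp=RK8 and sku=DQ0: qty values are 313, 928, 28, 812.
313 + 928 + 28 + 812 = 2081.

2081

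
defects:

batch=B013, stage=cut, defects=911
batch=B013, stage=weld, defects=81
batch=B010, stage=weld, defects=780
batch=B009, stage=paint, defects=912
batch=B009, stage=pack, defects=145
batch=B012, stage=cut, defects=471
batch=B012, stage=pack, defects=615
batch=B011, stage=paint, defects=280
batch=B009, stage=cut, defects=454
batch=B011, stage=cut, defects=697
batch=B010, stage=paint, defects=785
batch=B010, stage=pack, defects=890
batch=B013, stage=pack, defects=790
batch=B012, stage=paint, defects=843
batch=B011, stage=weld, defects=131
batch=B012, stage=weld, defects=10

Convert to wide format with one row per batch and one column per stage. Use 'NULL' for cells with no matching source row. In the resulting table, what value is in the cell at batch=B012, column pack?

615

The long row with batch=B012, stage=pack has defects=615.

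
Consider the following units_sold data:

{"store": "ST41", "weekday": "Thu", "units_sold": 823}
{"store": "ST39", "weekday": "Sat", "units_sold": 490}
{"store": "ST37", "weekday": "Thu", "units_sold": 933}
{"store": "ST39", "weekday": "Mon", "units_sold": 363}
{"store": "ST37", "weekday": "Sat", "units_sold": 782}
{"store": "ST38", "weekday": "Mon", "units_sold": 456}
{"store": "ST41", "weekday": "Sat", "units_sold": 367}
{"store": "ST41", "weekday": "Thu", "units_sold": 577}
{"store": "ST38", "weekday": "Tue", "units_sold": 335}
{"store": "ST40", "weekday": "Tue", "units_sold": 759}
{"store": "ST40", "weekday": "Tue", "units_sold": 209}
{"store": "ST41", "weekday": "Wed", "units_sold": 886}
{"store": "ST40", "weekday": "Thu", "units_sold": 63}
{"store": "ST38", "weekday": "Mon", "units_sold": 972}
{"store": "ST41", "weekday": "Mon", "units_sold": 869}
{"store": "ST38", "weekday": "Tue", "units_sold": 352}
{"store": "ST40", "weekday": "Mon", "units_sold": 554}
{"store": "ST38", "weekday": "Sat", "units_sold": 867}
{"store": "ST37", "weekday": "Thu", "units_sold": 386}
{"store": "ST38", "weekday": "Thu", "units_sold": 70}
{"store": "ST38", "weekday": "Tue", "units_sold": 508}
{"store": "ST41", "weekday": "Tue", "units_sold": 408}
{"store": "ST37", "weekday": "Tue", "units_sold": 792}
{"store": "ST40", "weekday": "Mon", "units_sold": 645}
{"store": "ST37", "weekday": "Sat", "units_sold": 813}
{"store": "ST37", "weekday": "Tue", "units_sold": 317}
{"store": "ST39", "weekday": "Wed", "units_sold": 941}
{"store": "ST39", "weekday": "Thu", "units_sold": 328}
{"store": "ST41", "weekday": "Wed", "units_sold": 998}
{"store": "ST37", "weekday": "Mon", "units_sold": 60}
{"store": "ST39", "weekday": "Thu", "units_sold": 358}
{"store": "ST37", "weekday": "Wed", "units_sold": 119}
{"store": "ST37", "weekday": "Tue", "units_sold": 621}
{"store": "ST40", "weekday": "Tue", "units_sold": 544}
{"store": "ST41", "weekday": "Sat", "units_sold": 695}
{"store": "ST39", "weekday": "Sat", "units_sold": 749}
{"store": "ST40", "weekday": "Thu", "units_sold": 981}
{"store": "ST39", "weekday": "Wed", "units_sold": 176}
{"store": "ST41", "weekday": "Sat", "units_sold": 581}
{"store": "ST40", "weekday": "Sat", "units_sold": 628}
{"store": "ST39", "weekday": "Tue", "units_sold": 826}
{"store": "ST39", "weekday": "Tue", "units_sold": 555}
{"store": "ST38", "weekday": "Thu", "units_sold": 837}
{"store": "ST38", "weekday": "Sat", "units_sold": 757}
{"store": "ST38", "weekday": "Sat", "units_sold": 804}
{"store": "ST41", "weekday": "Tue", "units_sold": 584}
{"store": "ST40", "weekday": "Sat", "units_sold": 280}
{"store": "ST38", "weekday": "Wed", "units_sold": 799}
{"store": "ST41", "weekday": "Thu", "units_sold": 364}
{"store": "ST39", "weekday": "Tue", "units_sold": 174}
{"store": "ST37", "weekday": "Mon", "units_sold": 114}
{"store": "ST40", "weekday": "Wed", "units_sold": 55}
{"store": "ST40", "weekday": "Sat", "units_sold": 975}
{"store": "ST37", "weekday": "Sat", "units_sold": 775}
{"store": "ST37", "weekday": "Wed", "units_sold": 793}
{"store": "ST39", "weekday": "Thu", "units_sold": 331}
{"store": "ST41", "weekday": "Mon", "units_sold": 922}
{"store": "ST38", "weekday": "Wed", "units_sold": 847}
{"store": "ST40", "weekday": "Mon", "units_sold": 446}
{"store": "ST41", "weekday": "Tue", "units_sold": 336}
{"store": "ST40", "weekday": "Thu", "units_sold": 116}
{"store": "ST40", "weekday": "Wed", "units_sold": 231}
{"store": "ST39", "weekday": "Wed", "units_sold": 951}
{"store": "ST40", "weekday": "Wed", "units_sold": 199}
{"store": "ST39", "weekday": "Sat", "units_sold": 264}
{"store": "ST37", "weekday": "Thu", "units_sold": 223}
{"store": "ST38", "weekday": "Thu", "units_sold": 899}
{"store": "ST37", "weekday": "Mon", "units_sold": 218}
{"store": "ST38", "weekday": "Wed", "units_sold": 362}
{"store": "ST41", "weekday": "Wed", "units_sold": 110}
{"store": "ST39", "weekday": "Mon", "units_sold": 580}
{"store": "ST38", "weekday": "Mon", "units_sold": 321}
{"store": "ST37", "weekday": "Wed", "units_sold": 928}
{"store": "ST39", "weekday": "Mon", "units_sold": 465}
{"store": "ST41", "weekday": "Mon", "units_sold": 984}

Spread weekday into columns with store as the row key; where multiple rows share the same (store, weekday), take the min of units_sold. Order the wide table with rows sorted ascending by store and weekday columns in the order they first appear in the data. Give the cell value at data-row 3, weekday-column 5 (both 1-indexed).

176

With rows sorted ascending by store, row 3 is store=ST39. weekday columns in first-appearance order: Thu, Sat, Mon, Tue, Wed; column 5 is Wed.
Long rows with store=ST39, weekday=Wed: min(941, 176, 951) = 176.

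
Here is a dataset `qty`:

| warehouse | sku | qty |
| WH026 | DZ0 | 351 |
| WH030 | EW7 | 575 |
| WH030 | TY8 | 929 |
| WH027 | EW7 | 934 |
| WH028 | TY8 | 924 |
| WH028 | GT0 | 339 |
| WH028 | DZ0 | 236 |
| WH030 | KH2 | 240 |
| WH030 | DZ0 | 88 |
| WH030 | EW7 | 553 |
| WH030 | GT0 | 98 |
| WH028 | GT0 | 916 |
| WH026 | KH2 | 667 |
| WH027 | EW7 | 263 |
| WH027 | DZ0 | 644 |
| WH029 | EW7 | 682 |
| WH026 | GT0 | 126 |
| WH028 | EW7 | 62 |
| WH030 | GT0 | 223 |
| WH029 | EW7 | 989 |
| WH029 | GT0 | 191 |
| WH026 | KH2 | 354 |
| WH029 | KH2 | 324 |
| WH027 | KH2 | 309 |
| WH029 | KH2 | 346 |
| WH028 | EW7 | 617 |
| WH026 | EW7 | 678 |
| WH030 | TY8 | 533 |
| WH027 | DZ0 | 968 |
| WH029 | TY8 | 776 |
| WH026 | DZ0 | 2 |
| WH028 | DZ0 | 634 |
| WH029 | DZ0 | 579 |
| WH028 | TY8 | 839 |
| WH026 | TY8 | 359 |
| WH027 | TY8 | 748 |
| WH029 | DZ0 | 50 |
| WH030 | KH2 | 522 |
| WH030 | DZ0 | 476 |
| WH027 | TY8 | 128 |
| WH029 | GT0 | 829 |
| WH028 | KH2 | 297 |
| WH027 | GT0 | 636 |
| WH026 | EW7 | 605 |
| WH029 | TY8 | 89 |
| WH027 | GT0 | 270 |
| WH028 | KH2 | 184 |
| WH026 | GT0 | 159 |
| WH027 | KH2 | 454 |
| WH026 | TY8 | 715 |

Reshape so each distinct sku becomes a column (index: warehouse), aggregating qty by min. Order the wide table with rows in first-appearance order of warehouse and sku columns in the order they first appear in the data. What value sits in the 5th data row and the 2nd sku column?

682

With rows in first-appearance order of warehouse, row 5 is warehouse=WH029. sku columns in first-appearance order: DZ0, EW7, TY8, GT0, KH2; column 2 is EW7.
Long rows with warehouse=WH029, sku=EW7: min(682, 989) = 682.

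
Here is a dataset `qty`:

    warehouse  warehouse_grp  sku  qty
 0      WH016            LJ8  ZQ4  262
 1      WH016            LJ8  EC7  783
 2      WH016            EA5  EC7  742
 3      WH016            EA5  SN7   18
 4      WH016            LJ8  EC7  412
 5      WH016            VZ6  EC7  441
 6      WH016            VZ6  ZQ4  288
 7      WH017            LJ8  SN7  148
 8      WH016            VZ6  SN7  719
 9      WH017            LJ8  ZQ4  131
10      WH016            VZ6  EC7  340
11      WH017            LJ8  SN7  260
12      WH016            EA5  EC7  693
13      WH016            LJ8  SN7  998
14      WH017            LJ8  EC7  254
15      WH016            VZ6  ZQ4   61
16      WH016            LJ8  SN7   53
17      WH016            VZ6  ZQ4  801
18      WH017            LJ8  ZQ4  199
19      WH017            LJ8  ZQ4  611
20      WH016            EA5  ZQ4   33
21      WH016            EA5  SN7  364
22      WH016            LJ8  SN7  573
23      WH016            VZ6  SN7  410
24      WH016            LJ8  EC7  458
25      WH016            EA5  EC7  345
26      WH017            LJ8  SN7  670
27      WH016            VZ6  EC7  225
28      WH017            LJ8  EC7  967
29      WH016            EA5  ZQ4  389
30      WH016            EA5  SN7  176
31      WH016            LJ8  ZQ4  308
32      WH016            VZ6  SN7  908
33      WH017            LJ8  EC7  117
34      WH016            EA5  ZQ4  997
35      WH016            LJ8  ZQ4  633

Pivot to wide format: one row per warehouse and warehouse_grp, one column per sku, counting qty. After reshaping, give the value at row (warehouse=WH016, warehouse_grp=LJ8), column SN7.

3

Rows with warehouse=WH016, warehouse_grp=LJ8 and sku=SN7: qty values are 998, 53, 573.
3 rows match — count = 3.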